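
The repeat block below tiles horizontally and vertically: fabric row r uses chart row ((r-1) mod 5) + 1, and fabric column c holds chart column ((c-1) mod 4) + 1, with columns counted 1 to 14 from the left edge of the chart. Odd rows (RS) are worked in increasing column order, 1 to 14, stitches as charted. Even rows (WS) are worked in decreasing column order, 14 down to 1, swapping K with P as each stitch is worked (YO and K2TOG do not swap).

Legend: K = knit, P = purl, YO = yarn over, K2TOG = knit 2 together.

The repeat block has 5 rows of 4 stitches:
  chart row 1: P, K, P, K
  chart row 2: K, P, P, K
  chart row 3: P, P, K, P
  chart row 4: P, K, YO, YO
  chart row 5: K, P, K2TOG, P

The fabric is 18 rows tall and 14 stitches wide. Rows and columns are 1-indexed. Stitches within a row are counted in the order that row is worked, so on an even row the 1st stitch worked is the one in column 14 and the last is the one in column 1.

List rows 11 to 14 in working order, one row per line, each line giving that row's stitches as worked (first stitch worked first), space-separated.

Rows as worked:
P K P K P K P K P K P K P K
K P P K K P P K K P P K K P
P P K P P P K P P P K P P P
P K YO YO P K YO YO P K YO YO P K

Derivation:
Row 11: chart row 1, RS - tile across columns 1-14 and work as-is.
Row 12: chart row 2, WS - tiled (columns 1-14): K P P K K P P K K P P K K P; work from column 14 back to 1 with K<->P swapped.
Row 13: chart row 3, RS - tile across columns 1-14 and work as-is.
Row 14: chart row 4, WS - tiled (columns 1-14): P K YO YO P K YO YO P K YO YO P K; work from column 14 back to 1 with K<->P swapped.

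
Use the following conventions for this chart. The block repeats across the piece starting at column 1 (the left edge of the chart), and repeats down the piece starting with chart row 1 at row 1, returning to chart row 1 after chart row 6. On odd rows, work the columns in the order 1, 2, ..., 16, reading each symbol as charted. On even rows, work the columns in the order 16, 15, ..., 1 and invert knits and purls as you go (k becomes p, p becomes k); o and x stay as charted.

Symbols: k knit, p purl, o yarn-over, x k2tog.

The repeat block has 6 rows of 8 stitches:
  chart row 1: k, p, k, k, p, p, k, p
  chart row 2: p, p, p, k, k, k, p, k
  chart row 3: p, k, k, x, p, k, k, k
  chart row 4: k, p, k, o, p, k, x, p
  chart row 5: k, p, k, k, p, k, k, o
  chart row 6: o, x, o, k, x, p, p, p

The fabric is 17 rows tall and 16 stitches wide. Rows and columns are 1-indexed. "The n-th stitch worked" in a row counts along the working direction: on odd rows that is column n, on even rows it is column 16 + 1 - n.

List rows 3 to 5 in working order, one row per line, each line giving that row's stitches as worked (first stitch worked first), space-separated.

Result:
p k k x p k k k p k k x p k k k
k x p k o p k p k x p k o p k p
k p k k p k k o k p k k p k k o

Derivation:
Row 3: chart row 3, RS - tile across columns 1-16 and work as-is.
Row 4: chart row 4, WS - tiled (columns 1-16): k p k o p k x p k p k o p k x p; work from column 16 back to 1 with k<->p swapped.
Row 5: chart row 5, RS - tile across columns 1-16 and work as-is.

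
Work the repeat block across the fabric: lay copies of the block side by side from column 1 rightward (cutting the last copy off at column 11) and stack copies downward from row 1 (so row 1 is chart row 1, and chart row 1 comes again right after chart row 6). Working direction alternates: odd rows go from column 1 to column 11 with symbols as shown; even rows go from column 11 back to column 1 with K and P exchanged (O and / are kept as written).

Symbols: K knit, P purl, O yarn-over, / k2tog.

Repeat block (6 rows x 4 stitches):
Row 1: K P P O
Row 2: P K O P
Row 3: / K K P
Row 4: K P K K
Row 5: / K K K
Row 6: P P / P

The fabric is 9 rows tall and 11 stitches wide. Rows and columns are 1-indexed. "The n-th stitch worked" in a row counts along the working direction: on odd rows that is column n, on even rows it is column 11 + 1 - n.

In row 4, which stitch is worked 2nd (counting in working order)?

Row 4 uses chart row ((4-1) mod 6)+1 = 4. Row 4 is even, so WS.
Chart row 4 tiled across columns 1-11: K P K K K P K K K P K
Wrong side: read the tiled row from column 11 down to 1 and exchange K with P (leave O, /).
Row 4 as worked: P K P P P K P P P K P
Counting 2 along the worked row gives K.

Result:
K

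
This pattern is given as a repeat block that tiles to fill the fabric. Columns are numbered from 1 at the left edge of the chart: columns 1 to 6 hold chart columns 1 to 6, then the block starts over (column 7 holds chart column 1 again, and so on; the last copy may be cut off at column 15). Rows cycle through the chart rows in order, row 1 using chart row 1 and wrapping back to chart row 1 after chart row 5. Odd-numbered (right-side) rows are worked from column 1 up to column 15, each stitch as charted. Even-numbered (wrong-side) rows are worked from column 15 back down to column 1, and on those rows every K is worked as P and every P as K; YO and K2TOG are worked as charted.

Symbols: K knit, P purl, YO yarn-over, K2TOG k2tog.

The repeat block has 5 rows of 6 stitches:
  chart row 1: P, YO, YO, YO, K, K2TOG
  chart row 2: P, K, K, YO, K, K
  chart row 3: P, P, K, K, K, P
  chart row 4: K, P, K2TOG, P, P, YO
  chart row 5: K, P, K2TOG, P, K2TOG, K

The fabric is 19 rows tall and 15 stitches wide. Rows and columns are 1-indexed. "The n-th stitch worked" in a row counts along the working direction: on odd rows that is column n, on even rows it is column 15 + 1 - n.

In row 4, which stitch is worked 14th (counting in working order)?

Row 4 uses chart row ((4-1) mod 5)+1 = 4. Row 4 is even, so WS.
Chart row 4 tiled across columns 1-15: K P K2TOG P P YO K P K2TOG P P YO K P K2TOG
WS row: flip the tiled sequence (start at column 15) and apply K<->P; YO and K2TOG stay.
Row 4 as worked: K2TOG K P YO K K K2TOG K P YO K K K2TOG K P
The 14th stitch worked is K.

== STITCH ==
K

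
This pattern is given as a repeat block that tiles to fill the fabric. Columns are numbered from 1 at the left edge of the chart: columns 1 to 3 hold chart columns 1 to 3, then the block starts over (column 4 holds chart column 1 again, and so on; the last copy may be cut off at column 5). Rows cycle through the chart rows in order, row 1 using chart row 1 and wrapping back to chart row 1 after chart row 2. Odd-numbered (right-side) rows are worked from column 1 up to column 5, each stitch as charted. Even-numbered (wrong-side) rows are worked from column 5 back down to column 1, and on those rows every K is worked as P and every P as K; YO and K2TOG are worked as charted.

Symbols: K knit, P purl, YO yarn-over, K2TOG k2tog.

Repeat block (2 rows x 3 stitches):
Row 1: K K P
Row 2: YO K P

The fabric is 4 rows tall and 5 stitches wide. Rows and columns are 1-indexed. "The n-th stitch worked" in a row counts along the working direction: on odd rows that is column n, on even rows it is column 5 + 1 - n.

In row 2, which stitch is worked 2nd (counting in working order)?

Stitch:
YO

Derivation:
Row 2: (2-1) mod 2 = 1, so use chart row 2. Even row -> WS.
Chart row 2 tiled across columns 1-5: YO K P YO K
Wrong side: read the tiled row from column 5 down to 1 and exchange K with P (leave YO, K2TOG).
Row 2 as worked: P YO K P YO
Stitch 2 in working order -> YO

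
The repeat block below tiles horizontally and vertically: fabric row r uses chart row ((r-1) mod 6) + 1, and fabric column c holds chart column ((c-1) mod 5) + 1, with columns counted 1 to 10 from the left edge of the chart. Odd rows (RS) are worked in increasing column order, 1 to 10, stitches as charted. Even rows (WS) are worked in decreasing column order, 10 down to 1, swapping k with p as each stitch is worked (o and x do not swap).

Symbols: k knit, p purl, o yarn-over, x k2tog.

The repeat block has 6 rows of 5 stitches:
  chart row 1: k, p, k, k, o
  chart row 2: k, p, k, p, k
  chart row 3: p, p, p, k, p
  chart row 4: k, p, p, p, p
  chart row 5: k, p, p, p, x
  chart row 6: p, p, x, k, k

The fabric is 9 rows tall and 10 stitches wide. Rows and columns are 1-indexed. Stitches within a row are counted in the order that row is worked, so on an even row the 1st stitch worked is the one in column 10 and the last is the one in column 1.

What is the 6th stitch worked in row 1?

== STITCH ==
k

Derivation:
For row 1: chart row = ((1-1) mod 6) + 1 = 1; this is a RS (odd) row.
Chart row 1 tiled across columns 1-10: k p k k o k p k k o
Right side: take the tiled row as-is (worked left to right from column 1).
Stitch 6 in working order -> k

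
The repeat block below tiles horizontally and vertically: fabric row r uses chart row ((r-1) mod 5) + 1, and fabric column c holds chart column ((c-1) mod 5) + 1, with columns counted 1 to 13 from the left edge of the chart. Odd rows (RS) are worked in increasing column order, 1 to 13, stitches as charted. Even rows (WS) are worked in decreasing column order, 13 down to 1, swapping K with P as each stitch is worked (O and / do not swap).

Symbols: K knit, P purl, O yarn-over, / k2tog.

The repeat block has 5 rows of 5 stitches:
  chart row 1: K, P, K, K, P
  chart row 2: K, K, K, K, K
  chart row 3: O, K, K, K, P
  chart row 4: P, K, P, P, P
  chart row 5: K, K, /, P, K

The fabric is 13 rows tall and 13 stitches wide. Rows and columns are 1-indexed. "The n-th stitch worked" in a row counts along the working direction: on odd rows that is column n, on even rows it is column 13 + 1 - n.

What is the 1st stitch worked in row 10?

For row 10: chart row = ((10-1) mod 5) + 1 = 5; this is a WS (even) row.
Chart row 5 tiled across columns 1-13: K K / P K K K / P K K K /
Wrong side: read the tiled row from column 13 down to 1 and exchange K with P (leave O, /).
Row 10 as worked: / P P P K / P P P K / P P
Stitch 1 in working order -> /

== STITCH ==
/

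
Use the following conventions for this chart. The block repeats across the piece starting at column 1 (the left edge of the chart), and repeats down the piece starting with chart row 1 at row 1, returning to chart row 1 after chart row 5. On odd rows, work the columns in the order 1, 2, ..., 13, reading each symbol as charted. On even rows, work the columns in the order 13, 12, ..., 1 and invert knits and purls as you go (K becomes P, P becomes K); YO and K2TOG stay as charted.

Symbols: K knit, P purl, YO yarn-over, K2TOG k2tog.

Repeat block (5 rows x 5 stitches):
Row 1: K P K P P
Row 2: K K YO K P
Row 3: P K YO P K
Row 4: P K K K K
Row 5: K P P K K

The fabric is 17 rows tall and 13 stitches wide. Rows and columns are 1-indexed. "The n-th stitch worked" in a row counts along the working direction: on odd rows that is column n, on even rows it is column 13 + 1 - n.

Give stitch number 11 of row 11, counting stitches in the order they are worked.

For row 11: chart row = ((11-1) mod 5) + 1 = 1; this is a RS (odd) row.
Chart row 1 tiled across columns 1-13: K P K P P K P K P P K P K
RS: work column 1 to column 13, symbols as charted — the tiled row is the row as worked.
The 11th stitch worked is K.

Stitch:
K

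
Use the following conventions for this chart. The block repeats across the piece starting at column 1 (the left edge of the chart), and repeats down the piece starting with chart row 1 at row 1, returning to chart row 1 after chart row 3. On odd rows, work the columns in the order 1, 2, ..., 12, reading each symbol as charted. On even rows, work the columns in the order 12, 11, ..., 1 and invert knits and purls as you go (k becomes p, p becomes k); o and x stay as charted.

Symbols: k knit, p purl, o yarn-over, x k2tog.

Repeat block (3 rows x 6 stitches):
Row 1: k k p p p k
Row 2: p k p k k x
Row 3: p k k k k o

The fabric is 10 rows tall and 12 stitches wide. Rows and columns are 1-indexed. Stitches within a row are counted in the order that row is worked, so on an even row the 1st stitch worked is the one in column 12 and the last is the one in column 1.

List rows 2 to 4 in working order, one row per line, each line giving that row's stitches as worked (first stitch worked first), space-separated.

Result:
x p p k p k x p p k p k
p k k k k o p k k k k o
p k k k p p p k k k p p

Derivation:
Row 2: chart row 2, WS - tiled (columns 1-12): p k p k k x p k p k k x; work from column 12 back to 1 with k<->p swapped.
Row 3: chart row 3, RS - tile across columns 1-12 and work as-is.
Row 4: chart row 1, WS - tiled (columns 1-12): k k p p p k k k p p p k; work from column 12 back to 1 with k<->p swapped.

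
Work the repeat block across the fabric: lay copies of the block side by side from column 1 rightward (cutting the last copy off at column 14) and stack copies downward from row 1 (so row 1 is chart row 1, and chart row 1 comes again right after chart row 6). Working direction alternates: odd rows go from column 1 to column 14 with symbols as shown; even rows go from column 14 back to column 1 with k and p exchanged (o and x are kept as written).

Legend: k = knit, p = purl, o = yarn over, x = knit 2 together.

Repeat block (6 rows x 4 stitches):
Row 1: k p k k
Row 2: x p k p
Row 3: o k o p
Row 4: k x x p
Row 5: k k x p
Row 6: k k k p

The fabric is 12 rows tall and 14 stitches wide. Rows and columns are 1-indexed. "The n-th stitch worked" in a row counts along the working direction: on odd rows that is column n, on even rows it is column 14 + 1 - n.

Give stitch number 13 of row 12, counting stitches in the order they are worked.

Row 12 uses chart row ((12-1) mod 6)+1 = 6. Row 12 is even, so WS.
Chart row 6 tiled across columns 1-14: k k k p k k k p k k k p k k
WS: work from column 14 back to column 1 (reverse the tiled row), swapping k<->p (o and x unchanged).
Row 12 as worked: p p k p p p k p p p k p p p
Stitch 13 in working order -> p

Result:
p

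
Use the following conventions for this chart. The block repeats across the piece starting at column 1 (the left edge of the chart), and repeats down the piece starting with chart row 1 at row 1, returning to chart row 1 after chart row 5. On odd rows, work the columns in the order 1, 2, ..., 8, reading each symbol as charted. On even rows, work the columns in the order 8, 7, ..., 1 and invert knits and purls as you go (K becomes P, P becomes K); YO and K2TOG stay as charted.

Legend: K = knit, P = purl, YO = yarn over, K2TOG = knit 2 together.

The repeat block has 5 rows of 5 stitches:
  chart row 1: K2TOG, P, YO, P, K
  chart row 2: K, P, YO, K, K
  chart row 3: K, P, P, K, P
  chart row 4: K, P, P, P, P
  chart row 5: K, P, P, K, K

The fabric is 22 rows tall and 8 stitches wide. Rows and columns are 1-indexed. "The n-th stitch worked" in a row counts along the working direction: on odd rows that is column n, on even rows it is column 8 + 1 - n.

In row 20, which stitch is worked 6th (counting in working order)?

Row 20: (20-1) mod 5 = 4, so use chart row 5. Even row -> WS.
Chart row 5 tiled across columns 1-8: K P P K K K P P
WS: work from column 8 back to column 1 (reverse the tiled row), swapping K<->P (YO and K2TOG unchanged).
Row 20 as worked: K K P P P K K P
Counting 6 along the worked row gives K.

Stitch:
K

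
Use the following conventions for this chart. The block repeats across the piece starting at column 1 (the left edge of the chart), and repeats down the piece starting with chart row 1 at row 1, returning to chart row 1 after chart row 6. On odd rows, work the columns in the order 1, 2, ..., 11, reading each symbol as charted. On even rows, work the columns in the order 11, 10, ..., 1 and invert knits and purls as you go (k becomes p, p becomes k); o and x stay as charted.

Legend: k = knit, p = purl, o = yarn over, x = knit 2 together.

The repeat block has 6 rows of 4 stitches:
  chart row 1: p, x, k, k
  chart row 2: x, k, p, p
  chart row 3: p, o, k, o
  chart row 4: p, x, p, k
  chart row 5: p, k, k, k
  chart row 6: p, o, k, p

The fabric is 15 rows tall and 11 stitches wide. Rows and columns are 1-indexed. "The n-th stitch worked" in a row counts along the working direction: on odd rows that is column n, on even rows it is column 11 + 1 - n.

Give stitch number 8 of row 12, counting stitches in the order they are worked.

== STITCH ==
k

Derivation:
Row 12 uses chart row ((12-1) mod 6)+1 = 6. Row 12 is even, so WS.
Chart row 6 tiled across columns 1-11: p o k p p o k p p o k
WS: work from column 11 back to column 1 (reverse the tiled row), swapping k<->p (o and x unchanged).
Row 12 as worked: p o k k p o k k p o k
Stitch 8 in working order -> k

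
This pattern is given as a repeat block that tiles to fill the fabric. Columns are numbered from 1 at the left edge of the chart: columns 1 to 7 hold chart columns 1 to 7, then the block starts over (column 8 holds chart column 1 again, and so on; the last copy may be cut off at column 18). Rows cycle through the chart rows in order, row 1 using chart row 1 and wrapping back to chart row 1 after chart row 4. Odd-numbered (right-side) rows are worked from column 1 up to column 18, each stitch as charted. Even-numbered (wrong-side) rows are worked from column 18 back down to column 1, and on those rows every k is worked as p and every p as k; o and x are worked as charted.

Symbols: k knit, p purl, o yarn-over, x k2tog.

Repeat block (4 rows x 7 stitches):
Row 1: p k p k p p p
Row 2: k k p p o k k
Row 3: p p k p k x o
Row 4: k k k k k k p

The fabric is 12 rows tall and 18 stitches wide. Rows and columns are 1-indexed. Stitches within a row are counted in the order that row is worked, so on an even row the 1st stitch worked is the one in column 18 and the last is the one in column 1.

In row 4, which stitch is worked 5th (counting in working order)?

== STITCH ==
k

Derivation:
Row 4: (4-1) mod 4 = 3, so use chart row 4. Even row -> WS.
Chart row 4 tiled across columns 1-18: k k k k k k p k k k k k k p k k k k
WS: work from column 18 back to column 1 (reverse the tiled row), swapping k<->p (o and x unchanged).
Row 4 as worked: p p p p k p p p p p p k p p p p p p
The 5th stitch worked is k.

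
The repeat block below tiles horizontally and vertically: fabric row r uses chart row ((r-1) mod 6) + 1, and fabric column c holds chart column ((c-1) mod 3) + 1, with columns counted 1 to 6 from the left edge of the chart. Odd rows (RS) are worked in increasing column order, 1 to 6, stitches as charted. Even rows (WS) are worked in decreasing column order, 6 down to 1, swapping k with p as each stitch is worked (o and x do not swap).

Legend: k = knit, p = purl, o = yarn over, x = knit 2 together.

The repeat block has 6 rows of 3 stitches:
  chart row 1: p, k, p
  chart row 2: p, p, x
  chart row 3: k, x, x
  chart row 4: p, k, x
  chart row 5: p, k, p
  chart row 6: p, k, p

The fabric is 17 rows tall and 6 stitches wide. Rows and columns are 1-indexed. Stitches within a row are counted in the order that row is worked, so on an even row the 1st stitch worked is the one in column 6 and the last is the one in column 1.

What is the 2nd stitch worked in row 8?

For row 8: chart row = ((8-1) mod 6) + 1 = 2; this is a WS (even) row.
Chart row 2 tiled across columns 1-6: p p x p p x
Wrong side: read the tiled row from column 6 down to 1 and exchange k with p (leave o, x).
Row 8 as worked: x k k x k k
Counting 2 along the worked row gives k.

Result:
k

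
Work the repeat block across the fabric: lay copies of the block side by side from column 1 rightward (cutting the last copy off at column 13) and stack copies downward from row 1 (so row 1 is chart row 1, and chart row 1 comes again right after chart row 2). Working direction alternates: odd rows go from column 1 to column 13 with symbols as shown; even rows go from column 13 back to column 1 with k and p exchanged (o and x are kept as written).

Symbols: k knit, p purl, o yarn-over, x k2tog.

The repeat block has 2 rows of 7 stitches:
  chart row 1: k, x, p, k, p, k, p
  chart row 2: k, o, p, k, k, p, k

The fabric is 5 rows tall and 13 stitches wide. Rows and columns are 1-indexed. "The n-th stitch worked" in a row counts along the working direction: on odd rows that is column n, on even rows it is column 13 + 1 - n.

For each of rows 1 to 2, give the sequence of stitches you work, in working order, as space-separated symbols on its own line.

Row 1: chart row 1, RS - tile across columns 1-13 and work as-is.
Row 2: chart row 2, WS - tiled (columns 1-13): k o p k k p k k o p k k p; work from column 13 back to 1 with k<->p swapped.

Rows as worked:
k x p k p k p k x p k p k
k p p k o p p k p p k o p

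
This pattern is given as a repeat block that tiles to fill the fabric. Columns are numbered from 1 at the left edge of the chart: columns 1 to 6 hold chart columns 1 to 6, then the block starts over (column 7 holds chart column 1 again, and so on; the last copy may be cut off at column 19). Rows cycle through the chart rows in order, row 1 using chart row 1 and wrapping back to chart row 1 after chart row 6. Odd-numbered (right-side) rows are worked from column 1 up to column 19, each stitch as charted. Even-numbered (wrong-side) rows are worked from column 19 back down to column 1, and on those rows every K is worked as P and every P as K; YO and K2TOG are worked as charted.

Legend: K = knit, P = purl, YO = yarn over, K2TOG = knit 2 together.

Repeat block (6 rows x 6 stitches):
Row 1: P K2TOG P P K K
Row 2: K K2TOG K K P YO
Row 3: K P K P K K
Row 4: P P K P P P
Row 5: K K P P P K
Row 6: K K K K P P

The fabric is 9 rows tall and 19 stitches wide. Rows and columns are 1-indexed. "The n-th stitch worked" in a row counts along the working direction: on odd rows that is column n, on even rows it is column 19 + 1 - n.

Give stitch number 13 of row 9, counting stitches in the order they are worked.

Row 9: (9-1) mod 6 = 2, so use chart row 3. Odd row -> RS.
Chart row 3 tiled across columns 1-19: K P K P K K K P K P K K K P K P K K K
RS: work column 1 to column 19, symbols as charted — the tiled row is the row as worked.
Stitch 13 in working order -> K

Result:
K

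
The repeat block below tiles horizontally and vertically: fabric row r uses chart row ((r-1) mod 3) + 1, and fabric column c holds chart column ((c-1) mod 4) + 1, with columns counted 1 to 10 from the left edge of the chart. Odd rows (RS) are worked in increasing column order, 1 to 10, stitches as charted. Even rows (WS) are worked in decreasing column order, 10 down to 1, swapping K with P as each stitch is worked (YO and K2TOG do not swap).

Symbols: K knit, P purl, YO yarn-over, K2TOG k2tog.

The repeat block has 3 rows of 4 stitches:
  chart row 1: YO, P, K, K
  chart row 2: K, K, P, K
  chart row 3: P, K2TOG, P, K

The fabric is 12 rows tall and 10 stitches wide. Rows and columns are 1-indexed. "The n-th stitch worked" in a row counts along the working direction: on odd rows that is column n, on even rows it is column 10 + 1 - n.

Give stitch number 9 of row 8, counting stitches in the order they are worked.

== STITCH ==
P

Derivation:
Row 8 uses chart row ((8-1) mod 3)+1 = 2. Row 8 is even, so WS.
Chart row 2 tiled across columns 1-10: K K P K K K P K K K
WS row: flip the tiled sequence (start at column 10) and apply K<->P; YO and K2TOG stay.
Row 8 as worked: P P P K P P P K P P
Counting 9 along the worked row gives P.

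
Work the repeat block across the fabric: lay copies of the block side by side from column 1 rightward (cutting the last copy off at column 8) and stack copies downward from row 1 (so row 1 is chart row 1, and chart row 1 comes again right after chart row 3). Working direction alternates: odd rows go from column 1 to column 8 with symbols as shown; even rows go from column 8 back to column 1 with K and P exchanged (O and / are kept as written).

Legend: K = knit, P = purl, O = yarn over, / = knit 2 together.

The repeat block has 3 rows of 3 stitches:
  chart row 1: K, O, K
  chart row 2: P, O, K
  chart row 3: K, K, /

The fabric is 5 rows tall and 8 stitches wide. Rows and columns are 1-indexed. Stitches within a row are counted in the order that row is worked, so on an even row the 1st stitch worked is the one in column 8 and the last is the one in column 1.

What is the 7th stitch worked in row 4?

Result:
O

Derivation:
For row 4: chart row = ((4-1) mod 3) + 1 = 1; this is a WS (even) row.
Chart row 1 tiled across columns 1-8: K O K K O K K O
Wrong side: read the tiled row from column 8 down to 1 and exchange K with P (leave O, /).
Row 4 as worked: O P P O P P O P
Counting 7 along the worked row gives O.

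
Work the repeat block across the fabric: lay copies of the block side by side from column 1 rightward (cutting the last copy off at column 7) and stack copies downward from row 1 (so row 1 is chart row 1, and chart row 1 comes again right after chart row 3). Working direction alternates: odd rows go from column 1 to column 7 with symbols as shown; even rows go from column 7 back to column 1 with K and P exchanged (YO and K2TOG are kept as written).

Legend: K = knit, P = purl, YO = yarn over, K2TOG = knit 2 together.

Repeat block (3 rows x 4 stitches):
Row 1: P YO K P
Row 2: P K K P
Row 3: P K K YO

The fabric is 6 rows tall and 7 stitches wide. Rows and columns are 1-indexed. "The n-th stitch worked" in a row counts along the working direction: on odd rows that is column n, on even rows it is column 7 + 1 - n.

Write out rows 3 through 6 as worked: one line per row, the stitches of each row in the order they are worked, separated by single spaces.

Row 3: chart row 3, RS - tile across columns 1-7 and work as-is.
Row 4: chart row 1, WS - tiled (columns 1-7): P YO K P P YO K; work from column 7 back to 1 with K<->P swapped.
Row 5: chart row 2, RS - tile across columns 1-7 and work as-is.
Row 6: chart row 3, WS - tiled (columns 1-7): P K K YO P K K; work from column 7 back to 1 with K<->P swapped.

Rows as worked:
P K K YO P K K
P YO K K P YO K
P K K P P K K
P P K YO P P K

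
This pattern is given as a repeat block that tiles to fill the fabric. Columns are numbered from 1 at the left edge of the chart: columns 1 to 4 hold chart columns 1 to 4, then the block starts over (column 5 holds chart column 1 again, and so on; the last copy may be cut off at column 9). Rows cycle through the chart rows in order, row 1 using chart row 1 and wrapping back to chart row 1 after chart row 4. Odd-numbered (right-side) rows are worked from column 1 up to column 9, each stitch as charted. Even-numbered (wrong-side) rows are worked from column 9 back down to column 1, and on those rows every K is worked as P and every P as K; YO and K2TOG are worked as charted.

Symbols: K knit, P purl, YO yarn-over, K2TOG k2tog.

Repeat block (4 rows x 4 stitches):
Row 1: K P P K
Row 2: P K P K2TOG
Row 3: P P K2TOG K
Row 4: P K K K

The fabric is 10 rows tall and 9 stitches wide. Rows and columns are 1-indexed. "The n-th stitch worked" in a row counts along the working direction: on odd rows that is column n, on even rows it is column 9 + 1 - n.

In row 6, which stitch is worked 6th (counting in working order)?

Row 6 uses chart row ((6-1) mod 4)+1 = 2. Row 6 is even, so WS.
Chart row 2 tiled across columns 1-9: P K P K2TOG P K P K2TOG P
WS: work from column 9 back to column 1 (reverse the tiled row), swapping K<->P (YO and K2TOG unchanged).
Row 6 as worked: K K2TOG K P K K2TOG K P K
Counting 6 along the worked row gives K2TOG.

== STITCH ==
K2TOG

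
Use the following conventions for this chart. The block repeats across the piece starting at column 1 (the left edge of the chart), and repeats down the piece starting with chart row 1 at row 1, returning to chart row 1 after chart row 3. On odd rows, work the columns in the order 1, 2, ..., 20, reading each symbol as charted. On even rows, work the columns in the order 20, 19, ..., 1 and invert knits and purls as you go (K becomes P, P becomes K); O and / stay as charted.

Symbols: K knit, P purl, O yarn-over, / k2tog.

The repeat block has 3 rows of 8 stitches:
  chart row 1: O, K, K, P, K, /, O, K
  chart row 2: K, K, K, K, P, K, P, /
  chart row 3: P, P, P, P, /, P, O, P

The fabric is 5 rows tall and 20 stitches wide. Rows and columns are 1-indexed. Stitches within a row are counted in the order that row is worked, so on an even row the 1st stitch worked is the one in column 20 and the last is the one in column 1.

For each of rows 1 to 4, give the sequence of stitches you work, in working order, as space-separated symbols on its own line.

Row 1: chart row 1, RS - tile across columns 1-20 and work as-is.
Row 2: chart row 2, WS - tiled (columns 1-20): K K K K P K P / K K K K P K P / K K K K; work from column 20 back to 1 with K<->P swapped.
Row 3: chart row 3, RS - tile across columns 1-20 and work as-is.
Row 4: chart row 1, WS - tiled (columns 1-20): O K K P K / O K O K K P K / O K O K K P; work from column 20 back to 1 with K<->P swapped.

== ROWS AS WORKED ==
O K K P K / O K O K K P K / O K O K K P
P P P P / K P K P P P P / K P K P P P P
P P P P / P O P P P P P / P O P P P P P
K P P O P O / P K P P O P O / P K P P O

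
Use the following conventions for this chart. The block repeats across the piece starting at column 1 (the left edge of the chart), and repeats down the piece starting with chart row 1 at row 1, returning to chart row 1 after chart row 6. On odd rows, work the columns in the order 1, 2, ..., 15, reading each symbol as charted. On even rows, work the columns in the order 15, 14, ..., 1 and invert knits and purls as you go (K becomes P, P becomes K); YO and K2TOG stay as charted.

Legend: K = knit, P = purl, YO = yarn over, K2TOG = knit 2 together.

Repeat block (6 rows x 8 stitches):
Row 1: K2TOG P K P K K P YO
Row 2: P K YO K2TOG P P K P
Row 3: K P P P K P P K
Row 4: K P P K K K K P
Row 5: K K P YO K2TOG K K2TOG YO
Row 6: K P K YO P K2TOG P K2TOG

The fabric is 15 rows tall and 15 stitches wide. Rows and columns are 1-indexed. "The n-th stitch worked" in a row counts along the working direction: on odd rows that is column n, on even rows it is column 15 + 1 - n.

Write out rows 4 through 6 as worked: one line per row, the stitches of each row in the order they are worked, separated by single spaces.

Row 4: chart row 4, WS - tiled (columns 1-15): K P P K K K K P K P P K K K K; work from column 15 back to 1 with K<->P swapped.
Row 5: chart row 5, RS - tile across columns 1-15 and work as-is.
Row 6: chart row 6, WS - tiled (columns 1-15): K P K YO P K2TOG P K2TOG K P K YO P K2TOG P; work from column 15 back to 1 with K<->P swapped.

Result:
P P P P K K P K P P P P K K P
K K P YO K2TOG K K2TOG YO K K P YO K2TOG K K2TOG
K K2TOG K YO P K P K2TOG K K2TOG K YO P K P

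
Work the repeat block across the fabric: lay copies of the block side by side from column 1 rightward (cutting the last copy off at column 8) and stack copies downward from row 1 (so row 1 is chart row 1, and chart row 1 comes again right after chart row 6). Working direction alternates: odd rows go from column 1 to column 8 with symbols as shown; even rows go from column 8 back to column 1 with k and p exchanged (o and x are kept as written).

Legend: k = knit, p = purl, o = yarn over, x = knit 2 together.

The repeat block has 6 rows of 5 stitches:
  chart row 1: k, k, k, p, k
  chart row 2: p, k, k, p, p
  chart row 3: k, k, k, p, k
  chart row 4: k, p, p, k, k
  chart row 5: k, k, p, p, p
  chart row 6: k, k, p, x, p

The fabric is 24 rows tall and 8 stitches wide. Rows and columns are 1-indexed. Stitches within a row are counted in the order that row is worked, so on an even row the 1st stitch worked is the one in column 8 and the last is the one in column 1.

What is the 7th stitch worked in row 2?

Row 2 uses chart row ((2-1) mod 6)+1 = 2. Row 2 is even, so WS.
Chart row 2 tiled across columns 1-8: p k k p p p k k
Wrong side: read the tiled row from column 8 down to 1 and exchange k with p (leave o, x).
Row 2 as worked: p p k k k p p k
Stitch 7 in working order -> p

Result:
p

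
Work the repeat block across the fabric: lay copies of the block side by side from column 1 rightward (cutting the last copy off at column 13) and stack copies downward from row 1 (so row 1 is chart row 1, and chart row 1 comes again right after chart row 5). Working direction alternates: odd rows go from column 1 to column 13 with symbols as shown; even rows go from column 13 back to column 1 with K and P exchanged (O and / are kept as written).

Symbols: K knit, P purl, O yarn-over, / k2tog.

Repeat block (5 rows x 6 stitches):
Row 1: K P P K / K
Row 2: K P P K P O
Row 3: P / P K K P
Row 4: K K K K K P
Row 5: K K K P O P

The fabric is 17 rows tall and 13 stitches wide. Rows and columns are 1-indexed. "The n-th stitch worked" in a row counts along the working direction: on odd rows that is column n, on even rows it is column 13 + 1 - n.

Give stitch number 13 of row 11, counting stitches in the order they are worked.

For row 11: chart row = ((11-1) mod 5) + 1 = 1; this is a RS (odd) row.
Chart row 1 tiled across columns 1-13: K P P K / K K P P K / K K
Right side: take the tiled row as-is (worked left to right from column 1).
Stitch 13 in working order -> K

== STITCH ==
K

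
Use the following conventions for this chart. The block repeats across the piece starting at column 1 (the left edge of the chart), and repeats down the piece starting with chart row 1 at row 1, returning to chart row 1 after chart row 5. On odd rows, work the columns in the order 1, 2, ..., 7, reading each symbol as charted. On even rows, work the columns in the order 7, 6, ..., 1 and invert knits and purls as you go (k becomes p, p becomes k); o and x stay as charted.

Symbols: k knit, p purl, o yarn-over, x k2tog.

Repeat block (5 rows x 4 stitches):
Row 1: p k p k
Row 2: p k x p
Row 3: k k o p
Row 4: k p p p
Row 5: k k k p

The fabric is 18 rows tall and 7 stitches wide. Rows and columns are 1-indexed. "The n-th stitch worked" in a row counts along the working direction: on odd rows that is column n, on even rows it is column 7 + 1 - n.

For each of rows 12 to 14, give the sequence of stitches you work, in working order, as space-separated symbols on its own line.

Rows as worked:
x p k k x p k
k k o p k k o
k k p k k k p

Derivation:
Row 12: chart row 2, WS - tiled (columns 1-7): p k x p p k x; work from column 7 back to 1 with k<->p swapped.
Row 13: chart row 3, RS - tile across columns 1-7 and work as-is.
Row 14: chart row 4, WS - tiled (columns 1-7): k p p p k p p; work from column 7 back to 1 with k<->p swapped.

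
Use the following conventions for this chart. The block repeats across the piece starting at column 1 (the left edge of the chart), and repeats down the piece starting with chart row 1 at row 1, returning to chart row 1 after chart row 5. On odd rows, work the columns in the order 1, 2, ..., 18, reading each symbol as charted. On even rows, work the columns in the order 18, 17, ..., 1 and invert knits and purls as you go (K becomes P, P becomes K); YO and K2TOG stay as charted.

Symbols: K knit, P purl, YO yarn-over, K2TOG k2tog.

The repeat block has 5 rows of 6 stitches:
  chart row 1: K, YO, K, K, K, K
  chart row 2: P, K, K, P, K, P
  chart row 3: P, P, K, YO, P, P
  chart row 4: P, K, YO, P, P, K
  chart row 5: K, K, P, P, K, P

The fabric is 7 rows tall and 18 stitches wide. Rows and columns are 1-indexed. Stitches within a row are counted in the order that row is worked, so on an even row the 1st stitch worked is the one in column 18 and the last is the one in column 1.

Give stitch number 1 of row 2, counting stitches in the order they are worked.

Row 2: (2-1) mod 5 = 1, so use chart row 2. Even row -> WS.
Chart row 2 tiled across columns 1-18: P K K P K P P K K P K P P K K P K P
Wrong side: read the tiled row from column 18 down to 1 and exchange K with P (leave YO, K2TOG).
Row 2 as worked: K P K P P K K P K P P K K P K P P K
The 1st stitch worked is K.

Result:
K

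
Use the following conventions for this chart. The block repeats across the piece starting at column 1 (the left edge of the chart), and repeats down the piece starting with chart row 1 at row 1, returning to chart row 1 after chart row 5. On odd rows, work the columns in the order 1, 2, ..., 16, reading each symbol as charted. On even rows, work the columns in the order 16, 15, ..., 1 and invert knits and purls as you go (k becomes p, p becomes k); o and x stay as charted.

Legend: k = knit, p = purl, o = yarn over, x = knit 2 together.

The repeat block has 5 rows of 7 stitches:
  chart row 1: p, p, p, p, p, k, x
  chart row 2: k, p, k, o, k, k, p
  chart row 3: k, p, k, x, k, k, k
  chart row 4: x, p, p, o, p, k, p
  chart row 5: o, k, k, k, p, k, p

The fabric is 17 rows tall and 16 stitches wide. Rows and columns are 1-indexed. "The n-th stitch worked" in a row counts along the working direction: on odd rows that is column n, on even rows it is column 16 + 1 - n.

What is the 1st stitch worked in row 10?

Stitch:
p

Derivation:
Row 10: (10-1) mod 5 = 4, so use chart row 5. Even row -> WS.
Chart row 5 tiled across columns 1-16: o k k k p k p o k k k p k p o k
WS row: flip the tiled sequence (start at column 16) and apply k<->p; o and x stay.
Row 10 as worked: p o k p k p p p o k p k p p p o
Stitch 1 in working order -> p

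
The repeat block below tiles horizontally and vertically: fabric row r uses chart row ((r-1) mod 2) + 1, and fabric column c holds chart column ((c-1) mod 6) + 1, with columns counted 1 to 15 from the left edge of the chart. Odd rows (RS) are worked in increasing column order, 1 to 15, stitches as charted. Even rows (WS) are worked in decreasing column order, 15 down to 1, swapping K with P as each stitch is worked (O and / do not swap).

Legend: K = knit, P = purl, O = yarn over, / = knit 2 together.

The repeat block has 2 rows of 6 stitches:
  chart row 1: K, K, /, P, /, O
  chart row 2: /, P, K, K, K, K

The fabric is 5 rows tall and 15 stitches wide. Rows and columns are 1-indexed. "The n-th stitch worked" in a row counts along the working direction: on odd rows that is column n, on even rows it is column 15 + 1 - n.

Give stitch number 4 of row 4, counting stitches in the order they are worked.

== STITCH ==
P

Derivation:
Row 4 uses chart row ((4-1) mod 2)+1 = 2. Row 4 is even, so WS.
Chart row 2 tiled across columns 1-15: / P K K K K / P K K K K / P K
Wrong side: read the tiled row from column 15 down to 1 and exchange K with P (leave O, /).
Row 4 as worked: P K / P P P P K / P P P P K /
The 4th stitch worked is P.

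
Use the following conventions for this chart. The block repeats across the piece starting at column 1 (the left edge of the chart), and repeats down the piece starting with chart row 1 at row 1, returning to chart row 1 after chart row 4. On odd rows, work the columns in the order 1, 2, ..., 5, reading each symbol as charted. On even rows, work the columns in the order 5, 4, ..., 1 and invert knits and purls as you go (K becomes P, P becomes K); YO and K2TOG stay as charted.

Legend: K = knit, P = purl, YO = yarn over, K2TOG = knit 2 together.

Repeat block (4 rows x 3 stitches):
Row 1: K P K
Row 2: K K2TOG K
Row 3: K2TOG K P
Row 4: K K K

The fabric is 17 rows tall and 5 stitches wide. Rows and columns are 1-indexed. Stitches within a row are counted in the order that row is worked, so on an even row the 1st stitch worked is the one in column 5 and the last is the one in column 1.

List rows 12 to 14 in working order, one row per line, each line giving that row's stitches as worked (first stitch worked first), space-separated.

Row 12: chart row 4, WS - tiled (columns 1-5): K K K K K; work from column 5 back to 1 with K<->P swapped.
Row 13: chart row 1, RS - tile across columns 1-5 and work as-is.
Row 14: chart row 2, WS - tiled (columns 1-5): K K2TOG K K K2TOG; work from column 5 back to 1 with K<->P swapped.

Rows as worked:
P P P P P
K P K K P
K2TOG P P K2TOG P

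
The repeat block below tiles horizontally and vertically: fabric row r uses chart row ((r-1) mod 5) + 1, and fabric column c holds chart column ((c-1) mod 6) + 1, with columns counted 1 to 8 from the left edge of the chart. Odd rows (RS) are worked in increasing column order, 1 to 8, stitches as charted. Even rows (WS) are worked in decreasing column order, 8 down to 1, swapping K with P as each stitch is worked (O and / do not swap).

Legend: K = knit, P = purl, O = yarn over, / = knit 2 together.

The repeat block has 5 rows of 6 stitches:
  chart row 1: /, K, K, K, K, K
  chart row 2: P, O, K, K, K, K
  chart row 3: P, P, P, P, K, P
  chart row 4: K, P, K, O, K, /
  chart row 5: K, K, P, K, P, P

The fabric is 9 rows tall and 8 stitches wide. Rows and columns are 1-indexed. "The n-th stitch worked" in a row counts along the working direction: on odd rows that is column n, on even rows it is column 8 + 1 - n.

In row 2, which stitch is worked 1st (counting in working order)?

Row 2: (2-1) mod 5 = 1, so use chart row 2. Even row -> WS.
Chart row 2 tiled across columns 1-8: P O K K K K P O
Wrong side: read the tiled row from column 8 down to 1 and exchange K with P (leave O, /).
Row 2 as worked: O K P P P P O K
The 1st stitch worked is O.

== STITCH ==
O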